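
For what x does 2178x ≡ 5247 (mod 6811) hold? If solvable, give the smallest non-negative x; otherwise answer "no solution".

312

First find gcd(2178, 6811):
6811 = 3×2178 + 277
2178 = 7×277 + 239
277 = 1×239 + 38
239 = 6×38 + 11
38 = 3×11 + 5
11 = 2×5 + 1
5 = 5×1 + 0
gcd = 1, so a unique solution mod 6811 exists.
Back-substitute for the Bézout coefficients:
1 = 11 − 2·5
1 = −2·38 + 7·11
1 = 7·239 − 44·38
1 = −44·277 + 51·239
1 = 51·2178 − 401·277
1 = −401·6811 + 1254·2178
So 2178·(1254) ≡ 1 (mod 6811), giving 2178⁻¹ ≡ 1254.
x ≡ 2178⁻¹·5247 ≡ 1254·5247 ≡ 312 (mod 6811).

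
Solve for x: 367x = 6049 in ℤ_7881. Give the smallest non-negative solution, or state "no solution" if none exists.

First find gcd(367, 7881):
7881 = 21×367 + 174
367 = 2×174 + 19
174 = 9×19 + 3
19 = 6×3 + 1
3 = 3×1 + 0
gcd = 1, so a unique solution mod 7881 exists.
Back-substitute for the Bézout coefficients:
1 = 19 − 6·3
1 = −6·174 + 55·19
1 = 55·367 − 116·174
1 = −116·7881 + 2491·367
So 367·(2491) ≡ 1 (mod 7881), giving 367⁻¹ ≡ 2491.
x ≡ 367⁻¹·6049 ≡ 2491·6049 ≡ 7468 (mod 7881).

7468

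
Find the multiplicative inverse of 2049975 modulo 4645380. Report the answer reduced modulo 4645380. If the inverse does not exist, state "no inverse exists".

Compute gcd(2049975, 4645380):
4645380 = 2*2049975 + 545430
2049975 = 3*545430 + 413685
545430 = 1*413685 + 131745
413685 = 3*131745 + 18450
131745 = 7*18450 + 2595
18450 = 7*2595 + 285
2595 = 9*285 + 30
285 = 9*30 + 15
30 = 2*15 + 0
gcd(2049975, 4645380) = 15 ≠ 1, so 2049975 has no multiplicative inverse modulo 4645380.

no inverse exists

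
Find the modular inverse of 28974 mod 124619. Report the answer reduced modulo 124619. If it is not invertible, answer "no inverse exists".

Euclidean algorithm on 124619, 28974:
124619 = 4*28974 + 8723
28974 = 3*8723 + 2805
8723 = 3*2805 + 308
2805 = 9*308 + 33
308 = 9*33 + 11
33 = 3*11 + 0
Since gcd = 11 > 1, 28974 is not a unit mod 124619.

no inverse exists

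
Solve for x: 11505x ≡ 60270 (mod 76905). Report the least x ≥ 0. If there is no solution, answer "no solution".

3167

First find gcd(11505, 76905):
76905 = 6·11505 + 7875
11505 = 1·7875 + 3630
7875 = 2·3630 + 615
3630 = 5·615 + 555
615 = 1·555 + 60
555 = 9·60 + 15
60 = 4·15 + 0
gcd = 15 and 15 | 60270, so solutions exist. Divide through by 15: 767x ≡ 4018 (mod 5127).
Now find 767⁻¹ mod 5127:
5127 = 6·767 + 525
767 = 1·525 + 242
525 = 2·242 + 41
242 = 5·41 + 37
41 = 1·37 + 4
37 = 9·4 + 1
4 = 4·1 + 0
Back-substitute:
1 = 37 − 9·4
1 = −9·41 + 10·37
1 = 10·242 − 59·41
1 = −59·525 + 128·242
1 = 128·767 − 187·525
1 = −187·5127 + 1250·767
So 767⁻¹ ≡ 1250 (mod 5127).
Then x ≡ 1250·4018 ≡ 3167 (mod 5127); the smallest non-negative solution is x = 3167.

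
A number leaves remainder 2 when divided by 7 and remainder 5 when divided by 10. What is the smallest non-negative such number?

Write x = 2 + 7·k. Then 7·k ≡ 5 − 2 ≡ 3 (mod 10).
Need 7⁻¹ mod 10. Extended Euclid on (10, 7):
10 = 1·7 + 3
7 = 2·3 + 1
3 = 3·1 + 0
Back-substitute:
1 = 7 − 2·3
1 = −2·10 + 3·7
7⁻¹ ≡ 3 (mod 10), so k ≡ 3·3 ≡ 9 (mod 10).
x = 2 + 7·9 = 65.

65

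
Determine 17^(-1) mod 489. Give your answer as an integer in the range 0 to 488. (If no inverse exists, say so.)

Run Euclid on (489, 17):
489 = 28×17 + 13
17 = 1×13 + 4
13 = 3×4 + 1
4 = 4×1 + 0
Since gcd(17, 489) = 1, back-substitute to write 1 as a combination:
1 = 13 − 3·4
1 = −3·17 + 4·13
1 = 4·489 − 115·17
So 17·(-115) ≡ 1 (mod 489), and -115 ≡ 374 (mod 489).

374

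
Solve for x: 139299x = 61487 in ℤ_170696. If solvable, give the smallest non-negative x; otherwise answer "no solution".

First find gcd(139299, 170696):
170696 = 1×139299 + 31397
139299 = 4×31397 + 13711
31397 = 2×13711 + 3975
13711 = 3×3975 + 1786
3975 = 2×1786 + 403
1786 = 4×403 + 174
403 = 2×174 + 55
174 = 3×55 + 9
55 = 6×9 + 1
9 = 9×1 + 0
gcd = 1, so a unique solution mod 170696 exists.
Back-substitute for the Bézout coefficients:
1 = 55 − 6·9
1 = −6·174 + 19·55
1 = 19·403 − 44·174
1 = −44·1786 + 195·403
1 = 195·3975 − 434·1786
1 = −434·13711 + 1497·3975
1 = 1497·31397 − 3428·13711
1 = −3428·139299 + 15209·31397
1 = 15209·170696 − 18637·139299
So 139299·(-18637) ≡ 1 (mod 170696), giving 139299⁻¹ ≡ 152059.
x ≡ 139299⁻¹·61487 ≡ 152059·61487 ≡ 119725 (mod 170696).

119725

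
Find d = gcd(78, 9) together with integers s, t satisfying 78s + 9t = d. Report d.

Repeated division:
78 = 8*9 + 6
9 = 1*6 + 3
6 = 2*3 + 0
gcd(78, 9) = 3.
Express as a combination:
3 = 9 − 6
3 = −78 + 9·9
So 3 = (-1)·78 + (9)·9.

3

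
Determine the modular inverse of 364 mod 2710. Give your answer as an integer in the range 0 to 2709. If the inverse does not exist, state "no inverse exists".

Compute gcd(364, 2710):
2710 = 7×364 + 162
364 = 2×162 + 40
162 = 4×40 + 2
40 = 20×2 + 0
Since gcd = 2 > 1, 364 is not a unit mod 2710.

no inverse exists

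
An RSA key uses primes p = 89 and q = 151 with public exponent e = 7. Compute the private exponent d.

φ(n) = (p−1)(q−1) = 88·150 = 13200.
Need d with 7·d ≡ 1 (mod 13200). Apply the extended Euclidean algorithm:
13200 = 1885·7 + 5
7 = 1·5 + 2
5 = 2·2 + 1
2 = 2·1 + 0
Back-substitute:
1 = 5 − 2·2
1 = −2·7 + 3·5
1 = 3·13200 − 5657·7
So 7·(-5657) ≡ 1 (mod 13200), hence d ≡ -5657 ≡ 7543 (mod 13200).

7543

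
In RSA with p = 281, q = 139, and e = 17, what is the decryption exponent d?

φ(n) = (p−1)(q−1) = 280·138 = 38640.
Need d with 17·d ≡ 1 (mod 38640). Apply the extended Euclidean algorithm:
38640 = 2272×17 + 16
17 = 1×16 + 1
16 = 16×1 + 0
Back-substitute:
1 = 17 − 16
1 = −38640 + 2273·17
So 17·2273 ≡ 1 (mod 38640), hence d = 2273.

2273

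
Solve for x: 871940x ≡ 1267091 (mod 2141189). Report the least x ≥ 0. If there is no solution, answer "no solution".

First find gcd(871940, 2141189):
2141189 = 2*871940 + 397309
871940 = 2*397309 + 77322
397309 = 5*77322 + 10699
77322 = 7*10699 + 2429
10699 = 4*2429 + 983
2429 = 2*983 + 463
983 = 2*463 + 57
463 = 8*57 + 7
57 = 8*7 + 1
7 = 7*1 + 0
gcd = 1, so a unique solution mod 2141189 exists.
Back-substitute for the Bézout coefficients:
1 = 57 − 8·7
1 = −8·463 + 65·57
1 = 65·983 − 138·463
1 = −138·2429 + 341·983
1 = 341·10699 − 1502·2429
1 = −1502·77322 + 10855·10699
1 = 10855·397309 − 55777·77322
1 = −55777·871940 + 122409·397309
1 = 122409·2141189 − 300595·871940
So 871940·(-300595) ≡ 1 (mod 2141189), giving 871940⁻¹ ≡ 1840594.
x ≡ 871940⁻¹·1267091 ≡ 1840594·1267091 ≡ 2044931 (mod 2141189).

2044931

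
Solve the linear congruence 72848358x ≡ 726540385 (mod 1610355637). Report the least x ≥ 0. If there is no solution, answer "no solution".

gcd(72848358, 1610355637):
1610355637 = 22·72848358 + 7691761
72848358 = 9·7691761 + 3622509
7691761 = 2·3622509 + 446743
3622509 = 8·446743 + 48565
446743 = 9·48565 + 9658
48565 = 5·9658 + 275
9658 = 35·275 + 33
275 = 8·33 + 11
33 = 3·11 + 0
gcd = 11, but 11 ∤ 726540385, so the congruence has no solution.

no solution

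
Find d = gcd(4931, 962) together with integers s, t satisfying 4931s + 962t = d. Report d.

Apply Euclid's algorithm to 4931 and 962:
4931 = 5×962 + 121
962 = 7×121 + 115
121 = 1×115 + 6
115 = 19×6 + 1
6 = 6×1 + 0
gcd(4931, 962) = 1.
Express as a combination:
1 = 115 − 19·6
1 = −19·121 + 20·115
1 = 20·962 − 159·121
1 = −159·4931 + 815·962
So 1 = (-159)·4931 + (815)·962.

1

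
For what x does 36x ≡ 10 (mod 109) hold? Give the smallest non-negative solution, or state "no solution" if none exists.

First find gcd(36, 109):
109 = 3·36 + 1
36 = 36·1 + 0
gcd = 1, so a unique solution mod 109 exists.
Back-substitute for the Bézout coefficients:
1 = 109 − 3·36
So 36·(-3) ≡ 1 (mod 109), giving 36⁻¹ ≡ 106.
x ≡ 36⁻¹·10 ≡ 106·10 ≡ 79 (mod 109).

79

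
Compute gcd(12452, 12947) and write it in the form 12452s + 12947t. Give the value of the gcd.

11

Euclidean algorithm:
12947 = 1*12452 + 495
12452 = 25*495 + 77
495 = 6*77 + 33
77 = 2*33 + 11
33 = 3*11 + 0
gcd(12452, 12947) = 11.
Back-substituting:
11 = 77 − 2·33
11 = −2·495 + 13·77
11 = 13·12452 − 327·495
11 = −327·12947 + 340·12452
So 11 = (-327)·12947 + (340)·12452.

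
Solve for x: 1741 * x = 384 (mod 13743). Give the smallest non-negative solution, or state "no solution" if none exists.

First find gcd(1741, 13743):
13743 = 7×1741 + 1556
1741 = 1×1556 + 185
1556 = 8×185 + 76
185 = 2×76 + 33
76 = 2×33 + 10
33 = 3×10 + 3
10 = 3×3 + 1
3 = 3×1 + 0
gcd = 1, so a unique solution mod 13743 exists.
Back-substitute for the Bézout coefficients:
1 = 10 − 3·3
1 = −3·33 + 10·10
1 = 10·76 − 23·33
1 = −23·185 + 56·76
1 = 56·1556 − 471·185
1 = −471·1741 + 527·1556
1 = 527·13743 − 4160·1741
So 1741·(-4160) ≡ 1 (mod 13743), giving 1741⁻¹ ≡ 9583.
x ≡ 1741⁻¹·384 ≡ 9583·384 ≡ 10491 (mod 13743).

10491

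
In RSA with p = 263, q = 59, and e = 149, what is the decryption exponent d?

φ(n) = (p−1)(q−1) = 262·58 = 15196.
Need d with 149·d ≡ 1 (mod 15196). Apply the extended Euclidean algorithm:
15196 = 101×149 + 147
149 = 1×147 + 2
147 = 73×2 + 1
2 = 2×1 + 0
Back-substitute:
1 = 147 − 73·2
1 = −73·149 + 74·147
1 = 74·15196 − 7547·149
So 149·(-7547) ≡ 1 (mod 15196), hence d ≡ -7547 ≡ 7649 (mod 15196).

7649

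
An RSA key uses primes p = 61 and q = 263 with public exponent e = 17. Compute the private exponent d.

φ(n) = (p−1)(q−1) = 60·262 = 15720.
Need d with 17·d ≡ 1 (mod 15720). Apply the extended Euclidean algorithm:
15720 = 924×17 + 12
17 = 1×12 + 5
12 = 2×5 + 2
5 = 2×2 + 1
2 = 2×1 + 0
Back-substitute:
1 = 5 − 2·2
1 = −2·12 + 5·5
1 = 5·17 − 7·12
1 = −7·15720 + 6473·17
So 17·6473 ≡ 1 (mod 15720), hence d = 6473.

6473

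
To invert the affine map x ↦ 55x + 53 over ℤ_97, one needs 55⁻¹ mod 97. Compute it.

30

gcd(97, 55) by repeated division:
97 = 1·55 + 42
55 = 1·42 + 13
42 = 3·13 + 3
13 = 4·3 + 1
3 = 3·1 + 0
Since gcd(55, 97) = 1, back-substitute to write 1 as a combination:
1 = 13 − 4·3
1 = −4·42 + 13·13
1 = 13·55 − 17·42
1 = −17·97 + 30·55
So 55·30 ≡ 1 (mod 97).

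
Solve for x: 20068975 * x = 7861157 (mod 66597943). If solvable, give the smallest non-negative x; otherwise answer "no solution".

First find gcd(20068975, 66597943):
66597943 = 3×20068975 + 6391018
20068975 = 3×6391018 + 895921
6391018 = 7×895921 + 119571
895921 = 7×119571 + 58924
119571 = 2×58924 + 1723
58924 = 34×1723 + 342
1723 = 5×342 + 13
342 = 26×13 + 4
13 = 3×4 + 1
4 = 4×1 + 0
gcd = 1, so a unique solution mod 66597943 exists.
Back-substitute for the Bézout coefficients:
1 = 13 − 3·4
1 = −3·342 + 79·13
1 = 79·1723 − 398·342
1 = −398·58924 + 13611·1723
1 = 13611·119571 − 27620·58924
1 = −27620·895921 + 206951·119571
1 = 206951·6391018 − 1476277·895921
1 = −1476277·20068975 + 4635782·6391018
1 = 4635782·66597943 − 15383623·20068975
So 20068975·(-15383623) ≡ 1 (mod 66597943), giving 20068975⁻¹ ≡ 51214320.
x ≡ 20068975⁻¹·7861157 ≡ 51214320·7861157 ≡ 64525656 (mod 66597943).

64525656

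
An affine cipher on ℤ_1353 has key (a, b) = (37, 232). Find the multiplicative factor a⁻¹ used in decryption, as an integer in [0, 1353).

256

Run Euclid on (1353, 37):
1353 = 36×37 + 21
37 = 1×21 + 16
21 = 1×16 + 5
16 = 3×5 + 1
5 = 5×1 + 0
gcd = 1, so the inverse exists. Back-substitute:
1 = 16 − 3·5
1 = −3·21 + 4·16
1 = 4·37 − 7·21
1 = −7·1353 + 256·37
So 37·256 ≡ 1 (mod 1353).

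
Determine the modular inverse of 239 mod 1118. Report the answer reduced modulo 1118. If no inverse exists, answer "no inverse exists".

gcd(1118, 239) by repeated division:
1118 = 4·239 + 162
239 = 1·162 + 77
162 = 2·77 + 8
77 = 9·8 + 5
8 = 1·5 + 3
5 = 1·3 + 2
3 = 1·2 + 1
2 = 2·1 + 0
Since gcd(239, 1118) = 1, back-substitute to write 1 as a combination:
1 = 3 − 2
1 = −5 + 2·3
1 = 2·8 − 3·5
1 = −3·77 + 29·8
1 = 29·162 − 61·77
1 = −61·239 + 90·162
1 = 90·1118 − 421·239
So 239·(-421) ≡ 1 (mod 1118), and -421 ≡ 697 (mod 1118).

697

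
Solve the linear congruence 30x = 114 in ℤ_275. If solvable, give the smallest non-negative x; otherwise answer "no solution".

no solution

gcd(30, 275):
275 = 9*30 + 5
30 = 6*5 + 0
gcd = 5, but 5 ∤ 114, so the congruence has no solution.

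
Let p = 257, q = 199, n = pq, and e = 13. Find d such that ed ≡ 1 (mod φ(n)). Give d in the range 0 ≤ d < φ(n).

φ(n) = (p−1)(q−1) = 256·198 = 50688.
Need d with 13·d ≡ 1 (mod 50688). Apply the extended Euclidean algorithm:
50688 = 3899*13 + 1
13 = 13*1 + 0
Back-substitute:
1 = 50688 − 3899·13
So 13·(-3899) ≡ 1 (mod 50688), hence d ≡ -3899 ≡ 46789 (mod 50688).

46789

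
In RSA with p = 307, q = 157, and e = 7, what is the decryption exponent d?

13639

φ(n) = (p−1)(q−1) = 306·156 = 47736.
Need d with 7·d ≡ 1 (mod 47736). Apply the extended Euclidean algorithm:
47736 = 6819·7 + 3
7 = 2·3 + 1
3 = 3·1 + 0
Back-substitute:
1 = 7 − 2·3
1 = −2·47736 + 13639·7
So 7·13639 ≡ 1 (mod 47736), hence d = 13639.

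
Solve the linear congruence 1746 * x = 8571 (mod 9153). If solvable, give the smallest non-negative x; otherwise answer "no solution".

gcd(1746, 9153):
9153 = 5*1746 + 423
1746 = 4*423 + 54
423 = 7*54 + 45
54 = 1*45 + 9
45 = 5*9 + 0
gcd = 9, but 9 ∤ 8571, so the congruence has no solution.

no solution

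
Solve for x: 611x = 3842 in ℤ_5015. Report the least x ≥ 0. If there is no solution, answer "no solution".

First find gcd(611, 5015):
5015 = 8*611 + 127
611 = 4*127 + 103
127 = 1*103 + 24
103 = 4*24 + 7
24 = 3*7 + 3
7 = 2*3 + 1
3 = 3*1 + 0
gcd = 1, so a unique solution mod 5015 exists.
Back-substitute for the Bézout coefficients:
1 = 7 − 2·3
1 = −2·24 + 7·7
1 = 7·103 − 30·24
1 = −30·127 + 37·103
1 = 37·611 − 178·127
1 = −178·5015 + 1461·611
So 611·(1461) ≡ 1 (mod 5015), giving 611⁻¹ ≡ 1461.
x ≡ 611⁻¹·3842 ≡ 1461·3842 ≡ 1377 (mod 5015).

1377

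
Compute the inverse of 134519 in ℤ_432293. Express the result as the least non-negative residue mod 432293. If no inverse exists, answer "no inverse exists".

52096

Extended Euclidean algorithm:
432293 = 3*134519 + 28736
134519 = 4*28736 + 19575
28736 = 1*19575 + 9161
19575 = 2*9161 + 1253
9161 = 7*1253 + 390
1253 = 3*390 + 83
390 = 4*83 + 58
83 = 1*58 + 25
58 = 2*25 + 8
25 = 3*8 + 1
8 = 8*1 + 0
The gcd is 1. Working backward:
1 = 25 − 3·8
1 = −3·58 + 7·25
1 = 7·83 − 10·58
1 = −10·390 + 47·83
1 = 47·1253 − 151·390
1 = −151·9161 + 1104·1253
1 = 1104·19575 − 2359·9161
1 = −2359·28736 + 3463·19575
1 = 3463·134519 − 16211·28736
1 = −16211·432293 + 52096·134519
So 134519·52096 ≡ 1 (mod 432293).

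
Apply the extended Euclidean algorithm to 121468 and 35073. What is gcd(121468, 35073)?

Apply Euclid's algorithm to 121468 and 35073:
121468 = 3×35073 + 16249
35073 = 2×16249 + 2575
16249 = 6×2575 + 799
2575 = 3×799 + 178
799 = 4×178 + 87
178 = 2×87 + 4
87 = 21×4 + 3
4 = 1×3 + 1
3 = 3×1 + 0
gcd(121468, 35073) = 1.
Express as a combination:
1 = 4 − 3
1 = −87 + 22·4
1 = 22·178 − 45·87
1 = −45·799 + 202·178
1 = 202·2575 − 651·799
1 = −651·16249 + 4108·2575
1 = 4108·35073 − 8867·16249
1 = −8867·121468 + 30709·35073
So 1 = (-8867)·121468 + (30709)·35073.

1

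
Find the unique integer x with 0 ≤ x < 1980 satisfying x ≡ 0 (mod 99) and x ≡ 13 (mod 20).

693

Write x = 0 + 99·k. Then 99·k ≡ 13 − 0 ≡ 13 (mod 20).
Need 99⁻¹ mod 20. Extended Euclid on (20, 19):
20 = 1×19 + 1
19 = 19×1 + 0
Back-substitute:
1 = 20 − 19
99⁻¹ ≡ 19 (mod 20), so k ≡ 19·13 ≡ 7 (mod 20).
x = 0 + 99·7 = 693.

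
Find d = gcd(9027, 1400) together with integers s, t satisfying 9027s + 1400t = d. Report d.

Repeated division:
9027 = 6×1400 + 627
1400 = 2×627 + 146
627 = 4×146 + 43
146 = 3×43 + 17
43 = 2×17 + 9
17 = 1×9 + 8
9 = 1×8 + 1
8 = 8×1 + 0
gcd(9027, 1400) = 1.
Express as a combination:
1 = 9 − 8
1 = −17 + 2·9
1 = 2·43 − 5·17
1 = −5·146 + 17·43
1 = 17·627 − 73·146
1 = −73·1400 + 163·627
1 = 163·9027 − 1051·1400
So 1 = (163)·9027 + (-1051)·1400.

1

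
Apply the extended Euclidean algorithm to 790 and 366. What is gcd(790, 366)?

2

Apply Euclid's algorithm to 790 and 366:
790 = 2*366 + 58
366 = 6*58 + 18
58 = 3*18 + 4
18 = 4*4 + 2
4 = 2*2 + 0
gcd(790, 366) = 2.
Express as a combination:
2 = 18 − 4·4
2 = −4·58 + 13·18
2 = 13·366 − 82·58
2 = −82·790 + 177·366
So 2 = (-82)·790 + (177)·366.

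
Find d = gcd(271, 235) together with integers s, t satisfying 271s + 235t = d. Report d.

1

Euclidean algorithm:
271 = 1·235 + 36
235 = 6·36 + 19
36 = 1·19 + 17
19 = 1·17 + 2
17 = 8·2 + 1
2 = 2·1 + 0
gcd(271, 235) = 1.
Express as a combination:
1 = 17 − 8·2
1 = −8·19 + 9·17
1 = 9·36 − 17·19
1 = −17·235 + 111·36
1 = 111·271 − 128·235
So 1 = (111)·271 + (-128)·235.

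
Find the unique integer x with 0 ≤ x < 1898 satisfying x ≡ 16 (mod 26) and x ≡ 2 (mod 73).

1316

Write x = 16 + 26·k. Then 26·k ≡ 2 − 16 ≡ 59 (mod 73).
Need 26⁻¹ mod 73. Extended Euclid on (73, 26):
73 = 2*26 + 21
26 = 1*21 + 5
21 = 4*5 + 1
5 = 5*1 + 0
Back-substitute:
1 = 21 − 4·5
1 = −4·26 + 5·21
1 = 5·73 − 14·26
26⁻¹ ≡ 59 (mod 73), so k ≡ 59·59 ≡ 50 (mod 73).
x = 16 + 26·50 = 1316.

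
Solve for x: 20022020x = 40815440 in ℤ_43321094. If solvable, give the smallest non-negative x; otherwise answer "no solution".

1647141

First find gcd(20022020, 43321094):
43321094 = 2·20022020 + 3277054
20022020 = 6·3277054 + 359696
3277054 = 9·359696 + 39790
359696 = 9·39790 + 1586
39790 = 25·1586 + 140
1586 = 11·140 + 46
140 = 3·46 + 2
46 = 23·2 + 0
gcd = 2 and 2 | 40815440, so solutions exist. Divide through by 2: 10011010x ≡ 20407720 (mod 21660547).
Now find 10011010⁻¹ mod 21660547:
21660547 = 2×10011010 + 1638527
10011010 = 6×1638527 + 179848
1638527 = 9×179848 + 19895
179848 = 9×19895 + 793
19895 = 25×793 + 70
793 = 11×70 + 23
70 = 3×23 + 1
23 = 23×1 + 0
Back-substitute:
1 = 70 − 3·23
1 = −3·793 + 34·70
1 = 34·19895 − 853·793
1 = −853·179848 + 7711·19895
1 = 7711·1638527 − 70252·179848
1 = −70252·10011010 + 429223·1638527
1 = 429223·21660547 − 928698·10011010
So 10011010·(-928698) ≡ 1 (mod 21660547), i.e. 10011010⁻¹ ≡ 20731849.
Then x ≡ 20731849·20407720 ≡ 1647141 (mod 21660547); the smallest non-negative solution is x = 1647141.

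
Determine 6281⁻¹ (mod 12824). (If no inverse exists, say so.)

Run Euclid on (12824, 6281):
12824 = 2*6281 + 262
6281 = 23*262 + 255
262 = 1*255 + 7
255 = 36*7 + 3
7 = 2*3 + 1
3 = 3*1 + 0
The gcd is 1. Working backward:
1 = 7 − 2·3
1 = −2·255 + 73·7
1 = 73·262 − 75·255
1 = −75·6281 + 1798·262
1 = 1798·12824 − 3671·6281
Thus 6281·(-3671) ≡ 1 (mod 12824); reducing, -3671 mod 12824 = 9153.

9153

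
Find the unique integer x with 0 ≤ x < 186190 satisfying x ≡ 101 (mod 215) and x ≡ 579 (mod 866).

179841

Write x = 101 + 215·k. Then 215·k ≡ 579 − 101 ≡ 478 (mod 866).
Need 215⁻¹ mod 866. Extended Euclid on (866, 215):
866 = 4·215 + 6
215 = 35·6 + 5
6 = 1·5 + 1
5 = 5·1 + 0
Back-substitute:
1 = 6 − 5
1 = −215 + 36·6
1 = 36·866 − 145·215
215⁻¹ ≡ 721 (mod 866), so k ≡ 721·478 ≡ 836 (mod 866).
x = 101 + 215·836 = 179841.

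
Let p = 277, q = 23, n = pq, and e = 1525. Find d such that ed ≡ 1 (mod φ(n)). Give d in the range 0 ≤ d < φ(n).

3253

φ(n) = (p−1)(q−1) = 276·22 = 6072.
Need d with 1525·d ≡ 1 (mod 6072). Apply the extended Euclidean algorithm:
6072 = 3×1525 + 1497
1525 = 1×1497 + 28
1497 = 53×28 + 13
28 = 2×13 + 2
13 = 6×2 + 1
2 = 2×1 + 0
Back-substitute:
1 = 13 − 6·2
1 = −6·28 + 13·13
1 = 13·1497 − 695·28
1 = −695·1525 + 708·1497
1 = 708·6072 − 2819·1525
So 1525·(-2819) ≡ 1 (mod 6072), hence d ≡ -2819 ≡ 3253 (mod 6072).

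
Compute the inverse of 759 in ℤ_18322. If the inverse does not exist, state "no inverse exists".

Run Euclid on (18322, 759):
18322 = 24×759 + 106
759 = 7×106 + 17
106 = 6×17 + 4
17 = 4×4 + 1
4 = 4×1 + 0
gcd = 1, so the inverse exists. Back-substitute:
1 = 17 − 4·4
1 = −4·106 + 25·17
1 = 25·759 − 179·106
1 = −179·18322 + 4321·759
So 759·4321 ≡ 1 (mod 18322).

4321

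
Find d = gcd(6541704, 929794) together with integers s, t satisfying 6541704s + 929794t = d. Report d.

Repeated division:
6541704 = 7*929794 + 33146
929794 = 28*33146 + 1706
33146 = 19*1706 + 732
1706 = 2*732 + 242
732 = 3*242 + 6
242 = 40*6 + 2
6 = 3*2 + 0
gcd(6541704, 929794) = 2.
Working backward:
2 = 242 − 40·6
2 = −40·732 + 121·242
2 = 121·1706 − 282·732
2 = −282·33146 + 5479·1706
2 = 5479·929794 − 153694·33146
2 = −153694·6541704 + 1081337·929794
So 2 = (-153694)·6541704 + (1081337)·929794.

2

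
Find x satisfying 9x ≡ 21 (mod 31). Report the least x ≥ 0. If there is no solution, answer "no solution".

First find gcd(9, 31):
31 = 3·9 + 4
9 = 2·4 + 1
4 = 4·1 + 0
gcd = 1, so a unique solution mod 31 exists.
Back-substitute for the Bézout coefficients:
1 = 9 − 2·4
1 = −2·31 + 7·9
So 9·(7) ≡ 1 (mod 31), giving 9⁻¹ ≡ 7.
x ≡ 9⁻¹·21 ≡ 7·21 ≡ 23 (mod 31).

23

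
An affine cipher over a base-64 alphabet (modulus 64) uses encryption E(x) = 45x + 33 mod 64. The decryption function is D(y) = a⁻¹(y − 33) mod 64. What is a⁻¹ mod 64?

37

Apply the Euclidean algorithm to 64 and 45:
64 = 1×45 + 19
45 = 2×19 + 7
19 = 2×7 + 5
7 = 1×5 + 2
5 = 2×2 + 1
2 = 2×1 + 0
The gcd is 1. Working backward:
1 = 5 − 2·2
1 = −2·7 + 3·5
1 = 3·19 − 8·7
1 = −8·45 + 19·19
1 = 19·64 − 27·45
Thus 45·(-27) ≡ 1 (mod 64); reducing, -27 mod 64 = 37.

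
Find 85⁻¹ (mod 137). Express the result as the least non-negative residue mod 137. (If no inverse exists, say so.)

Run Euclid on (137, 85):
137 = 1×85 + 52
85 = 1×52 + 33
52 = 1×33 + 19
33 = 1×19 + 14
19 = 1×14 + 5
14 = 2×5 + 4
5 = 1×4 + 1
4 = 4×1 + 0
gcd = 1, so the inverse exists. Back-substitute:
1 = 5 − 4
1 = −14 + 3·5
1 = 3·19 − 4·14
1 = −4·33 + 7·19
1 = 7·52 − 11·33
1 = −11·85 + 18·52
1 = 18·137 − 29·85
So 85·(-29) ≡ 1 (mod 137), and -29 ≡ 108 (mod 137).

108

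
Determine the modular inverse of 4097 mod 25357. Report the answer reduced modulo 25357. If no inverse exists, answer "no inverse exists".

Run Euclid on (25357, 4097):
25357 = 6·4097 + 775
4097 = 5·775 + 222
775 = 3·222 + 109
222 = 2·109 + 4
109 = 27·4 + 1
4 = 4·1 + 0
gcd = 1, so the inverse exists. Back-substitute:
1 = 109 − 27·4
1 = −27·222 + 55·109
1 = 55·775 − 192·222
1 = −192·4097 + 1015·775
1 = 1015·25357 − 6282·4097
Thus 4097·(-6282) ≡ 1 (mod 25357); reducing, -6282 mod 25357 = 19075.

19075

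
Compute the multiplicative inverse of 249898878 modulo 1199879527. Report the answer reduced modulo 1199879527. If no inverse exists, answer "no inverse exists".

gcd(1199879527, 249898878) by repeated division:
1199879527 = 4×249898878 + 200284015
249898878 = 1×200284015 + 49614863
200284015 = 4×49614863 + 1824563
49614863 = 27×1824563 + 351662
1824563 = 5×351662 + 66253
351662 = 5×66253 + 20397
66253 = 3×20397 + 5062
20397 = 4×5062 + 149
5062 = 33×149 + 145
149 = 1×145 + 4
145 = 36×4 + 1
4 = 4×1 + 0
The gcd is 1. Working backward:
1 = 145 − 36·4
1 = −36·149 + 37·145
1 = 37·5062 − 1257·149
1 = −1257·20397 + 5065·5062
1 = 5065·66253 − 16452·20397
1 = −16452·351662 + 87325·66253
1 = 87325·1824563 − 453077·351662
1 = −453077·49614863 + 12320404·1824563
1 = 12320404·200284015 − 49734693·49614863
1 = −49734693·249898878 + 62055097·200284015
1 = 62055097·1199879527 − 297955081·249898878
So 249898878·(-297955081) ≡ 1 (mod 1199879527), and -297955081 ≡ 901924446 (mod 1199879527).

901924446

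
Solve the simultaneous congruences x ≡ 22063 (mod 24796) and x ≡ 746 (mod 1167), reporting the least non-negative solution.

195635

Write x = 22063 + 24796·k. Then 24796·k ≡ 746 − 22063 ≡ 856 (mod 1167).
Need 24796⁻¹ mod 1167. Extended Euclid on (1167, 289):
1167 = 4·289 + 11
289 = 26·11 + 3
11 = 3·3 + 2
3 = 1·2 + 1
2 = 2·1 + 0
Back-substitute:
1 = 3 − 2
1 = −11 + 4·3
1 = 4·289 − 105·11
1 = −105·1167 + 424·289
24796⁻¹ ≡ 424 (mod 1167), so k ≡ 424·856 ≡ 7 (mod 1167).
x = 22063 + 24796·7 = 195635.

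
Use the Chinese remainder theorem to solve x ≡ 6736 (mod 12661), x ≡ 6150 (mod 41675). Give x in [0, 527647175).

135783300

Write x = 6736 + 12661·k. Then 12661·k ≡ 6150 − 6736 ≡ 41089 (mod 41675).
Need 12661⁻¹ mod 41675. Extended Euclid on (41675, 12661):
41675 = 3×12661 + 3692
12661 = 3×3692 + 1585
3692 = 2×1585 + 522
1585 = 3×522 + 19
522 = 27×19 + 9
19 = 2×9 + 1
9 = 9×1 + 0
Back-substitute:
1 = 19 − 2·9
1 = −2·522 + 55·19
1 = 55·1585 − 167·522
1 = −167·3692 + 389·1585
1 = 389·12661 − 1334·3692
1 = −1334·41675 + 4391·12661
12661⁻¹ ≡ 4391 (mod 41675), so k ≡ 4391·41089 ≡ 10724 (mod 41675).
x = 6736 + 12661·10724 = 135783300.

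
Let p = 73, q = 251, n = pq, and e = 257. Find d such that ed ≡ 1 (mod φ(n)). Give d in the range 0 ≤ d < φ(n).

5393

φ(n) = (p−1)(q−1) = 72·250 = 18000.
Need d with 257·d ≡ 1 (mod 18000). Apply the extended Euclidean algorithm:
18000 = 70·257 + 10
257 = 25·10 + 7
10 = 1·7 + 3
7 = 2·3 + 1
3 = 3·1 + 0
Back-substitute:
1 = 7 − 2·3
1 = −2·10 + 3·7
1 = 3·257 − 77·10
1 = −77·18000 + 5393·257
So 257·5393 ≡ 1 (mod 18000), hence d = 5393.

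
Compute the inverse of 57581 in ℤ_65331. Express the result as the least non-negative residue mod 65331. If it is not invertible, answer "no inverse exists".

Run Euclid on (65331, 57581):
65331 = 1×57581 + 7750
57581 = 7×7750 + 3331
7750 = 2×3331 + 1088
3331 = 3×1088 + 67
1088 = 16×67 + 16
67 = 4×16 + 3
16 = 5×3 + 1
3 = 3×1 + 0
gcd = 1, so the inverse exists. Back-substitute:
1 = 16 − 5·3
1 = −5·67 + 21·16
1 = 21·1088 − 341·67
1 = −341·3331 + 1044·1088
1 = 1044·7750 − 2429·3331
1 = −2429·57581 + 18047·7750
1 = 18047·65331 − 20476·57581
Hence 57581⁻¹ ≡ -20476 ≡ 44855 (mod 65331).

44855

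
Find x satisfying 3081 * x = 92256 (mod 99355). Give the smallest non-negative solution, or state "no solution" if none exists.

98611

First find gcd(3081, 99355):
99355 = 32×3081 + 763
3081 = 4×763 + 29
763 = 26×29 + 9
29 = 3×9 + 2
9 = 4×2 + 1
2 = 2×1 + 0
gcd = 1, so a unique solution mod 99355 exists.
Back-substitute for the Bézout coefficients:
1 = 9 − 4·2
1 = −4·29 + 13·9
1 = 13·763 − 342·29
1 = −342·3081 + 1381·763
1 = 1381·99355 − 44534·3081
So 3081·(-44534) ≡ 1 (mod 99355), giving 3081⁻¹ ≡ 54821.
x ≡ 3081⁻¹·92256 ≡ 54821·92256 ≡ 98611 (mod 99355).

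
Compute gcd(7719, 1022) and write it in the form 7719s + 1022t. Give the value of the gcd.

Euclidean algorithm:
7719 = 7×1022 + 565
1022 = 1×565 + 457
565 = 1×457 + 108
457 = 4×108 + 25
108 = 4×25 + 8
25 = 3×8 + 1
8 = 8×1 + 0
gcd(7719, 1022) = 1.
Working backward:
1 = 25 − 3·8
1 = −3·108 + 13·25
1 = 13·457 − 55·108
1 = −55·565 + 68·457
1 = 68·1022 − 123·565
1 = −123·7719 + 929·1022
So 1 = (-123)·7719 + (929)·1022.

1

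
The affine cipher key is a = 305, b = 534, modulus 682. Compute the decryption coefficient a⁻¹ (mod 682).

161

Extended Euclidean algorithm:
682 = 2×305 + 72
305 = 4×72 + 17
72 = 4×17 + 4
17 = 4×4 + 1
4 = 4×1 + 0
Since gcd(305, 682) = 1, back-substitute to write 1 as a combination:
1 = 17 − 4·4
1 = −4·72 + 17·17
1 = 17·305 − 72·72
1 = −72·682 + 161·305
So 305·161 ≡ 1 (mod 682).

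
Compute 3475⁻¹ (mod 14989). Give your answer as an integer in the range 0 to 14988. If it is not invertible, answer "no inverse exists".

13764

Apply the Euclidean algorithm to 14989 and 3475:
14989 = 4·3475 + 1089
3475 = 3·1089 + 208
1089 = 5·208 + 49
208 = 4·49 + 12
49 = 4·12 + 1
12 = 12·1 + 0
Since gcd(3475, 14989) = 1, back-substitute to write 1 as a combination:
1 = 49 − 4·12
1 = −4·208 + 17·49
1 = 17·1089 − 89·208
1 = −89·3475 + 284·1089
1 = 284·14989 − 1225·3475
Thus 3475·(-1225) ≡ 1 (mod 14989); reducing, -1225 mod 14989 = 13764.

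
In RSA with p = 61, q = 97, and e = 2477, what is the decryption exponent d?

φ(n) = (p−1)(q−1) = 60·96 = 5760.
Need d with 2477·d ≡ 1 (mod 5760). Apply the extended Euclidean algorithm:
5760 = 2*2477 + 806
2477 = 3*806 + 59
806 = 13*59 + 39
59 = 1*39 + 20
39 = 1*20 + 19
20 = 1*19 + 1
19 = 19*1 + 0
Back-substitute:
1 = 20 − 19
1 = −39 + 2·20
1 = 2·59 − 3·39
1 = −3·806 + 41·59
1 = 41·2477 − 126·806
1 = −126·5760 + 293·2477
So 2477·293 ≡ 1 (mod 5760), hence d = 293.

293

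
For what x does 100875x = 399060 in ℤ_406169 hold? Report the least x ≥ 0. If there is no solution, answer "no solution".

88123

First find gcd(100875, 406169):
406169 = 4×100875 + 2669
100875 = 37×2669 + 2122
2669 = 1×2122 + 547
2122 = 3×547 + 481
547 = 1×481 + 66
481 = 7×66 + 19
66 = 3×19 + 9
19 = 2×9 + 1
9 = 9×1 + 0
gcd = 1, so a unique solution mod 406169 exists.
Back-substitute for the Bézout coefficients:
1 = 19 − 2·9
1 = −2·66 + 7·19
1 = 7·481 − 51·66
1 = −51·547 + 58·481
1 = 58·2122 − 225·547
1 = −225·2669 + 283·2122
1 = 283·100875 − 10696·2669
1 = −10696·406169 + 43067·100875
So 100875·(43067) ≡ 1 (mod 406169), giving 100875⁻¹ ≡ 43067.
x ≡ 100875⁻¹·399060 ≡ 43067·399060 ≡ 88123 (mod 406169).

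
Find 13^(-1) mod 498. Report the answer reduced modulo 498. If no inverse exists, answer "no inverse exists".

Apply the Euclidean algorithm to 498 and 13:
498 = 38×13 + 4
13 = 3×4 + 1
4 = 4×1 + 0
gcd = 1, so the inverse exists. Back-substitute:
1 = 13 − 3·4
1 = −3·498 + 115·13
So 13·115 ≡ 1 (mod 498).

115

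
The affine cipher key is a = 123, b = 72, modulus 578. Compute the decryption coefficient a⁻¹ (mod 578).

Run Euclid on (578, 123):
578 = 4*123 + 86
123 = 1*86 + 37
86 = 2*37 + 12
37 = 3*12 + 1
12 = 12*1 + 0
gcd = 1, so the inverse exists. Back-substitute:
1 = 37 − 3·12
1 = −3·86 + 7·37
1 = 7·123 − 10·86
1 = −10·578 + 47·123
So 123·47 ≡ 1 (mod 578).

47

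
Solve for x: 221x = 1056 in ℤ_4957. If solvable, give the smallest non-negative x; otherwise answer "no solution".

1373

First find gcd(221, 4957):
4957 = 22*221 + 95
221 = 2*95 + 31
95 = 3*31 + 2
31 = 15*2 + 1
2 = 2*1 + 0
gcd = 1, so a unique solution mod 4957 exists.
Back-substitute for the Bézout coefficients:
1 = 31 − 15·2
1 = −15·95 + 46·31
1 = 46·221 − 107·95
1 = −107·4957 + 2400·221
So 221·(2400) ≡ 1 (mod 4957), giving 221⁻¹ ≡ 2400.
x ≡ 221⁻¹·1056 ≡ 2400·1056 ≡ 1373 (mod 4957).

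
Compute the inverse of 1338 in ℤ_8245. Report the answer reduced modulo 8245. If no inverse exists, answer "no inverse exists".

8017

Extended Euclidean algorithm:
8245 = 6·1338 + 217
1338 = 6·217 + 36
217 = 6·36 + 1
36 = 36·1 + 0
gcd = 1, so the inverse exists. Back-substitute:
1 = 217 − 6·36
1 = −6·1338 + 37·217
1 = 37·8245 − 228·1338
Hence 1338⁻¹ ≡ -228 ≡ 8017 (mod 8245).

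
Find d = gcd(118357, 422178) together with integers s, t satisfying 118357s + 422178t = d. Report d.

1

Apply Euclid's algorithm to 422178 and 118357:
422178 = 3·118357 + 67107
118357 = 1·67107 + 51250
67107 = 1·51250 + 15857
51250 = 3·15857 + 3679
15857 = 4·3679 + 1141
3679 = 3·1141 + 256
1141 = 4·256 + 117
256 = 2·117 + 22
117 = 5·22 + 7
22 = 3·7 + 1
7 = 7·1 + 0
gcd(118357, 422178) = 1.
Working backward:
1 = 22 − 3·7
1 = −3·117 + 16·22
1 = 16·256 − 35·117
1 = −35·1141 + 156·256
1 = 156·3679 − 503·1141
1 = −503·15857 + 2168·3679
1 = 2168·51250 − 7007·15857
1 = −7007·67107 + 9175·51250
1 = 9175·118357 − 16182·67107
1 = −16182·422178 + 57721·118357
So 1 = (-16182)·422178 + (57721)·118357.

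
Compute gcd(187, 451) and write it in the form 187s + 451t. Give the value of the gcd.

11

Repeated division:
451 = 2×187 + 77
187 = 2×77 + 33
77 = 2×33 + 11
33 = 3×11 + 0
gcd(187, 451) = 11.
Working backward:
11 = 77 − 2·33
11 = −2·187 + 5·77
11 = 5·451 − 12·187
So 11 = (5)·451 + (-12)·187.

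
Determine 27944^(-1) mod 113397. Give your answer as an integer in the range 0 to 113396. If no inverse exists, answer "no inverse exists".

15530

gcd(113397, 27944) by repeated division:
113397 = 4×27944 + 1621
27944 = 17×1621 + 387
1621 = 4×387 + 73
387 = 5×73 + 22
73 = 3×22 + 7
22 = 3×7 + 1
7 = 7×1 + 0
gcd = 1, so the inverse exists. Back-substitute:
1 = 22 − 3·7
1 = −3·73 + 10·22
1 = 10·387 − 53·73
1 = −53·1621 + 222·387
1 = 222·27944 − 3827·1621
1 = −3827·113397 + 15530·27944
So 27944·15530 ≡ 1 (mod 113397).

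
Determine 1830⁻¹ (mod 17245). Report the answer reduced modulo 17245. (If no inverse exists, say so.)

no inverse exists

Compute gcd(1830, 17245):
17245 = 9×1830 + 775
1830 = 2×775 + 280
775 = 2×280 + 215
280 = 1×215 + 65
215 = 3×65 + 20
65 = 3×20 + 5
20 = 4×5 + 0
The gcd is 5, not 1, hence no inverse exists.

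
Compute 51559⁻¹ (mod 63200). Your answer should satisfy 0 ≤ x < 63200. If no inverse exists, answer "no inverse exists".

43639

Run Euclid on (63200, 51559):
63200 = 1×51559 + 11641
51559 = 4×11641 + 4995
11641 = 2×4995 + 1651
4995 = 3×1651 + 42
1651 = 39×42 + 13
42 = 3×13 + 3
13 = 4×3 + 1
3 = 3×1 + 0
gcd = 1, so the inverse exists. Back-substitute:
1 = 13 − 4·3
1 = −4·42 + 13·13
1 = 13·1651 − 511·42
1 = −511·4995 + 1546·1651
1 = 1546·11641 − 3603·4995
1 = −3603·51559 + 15958·11641
1 = 15958·63200 − 19561·51559
Thus 51559·(-19561) ≡ 1 (mod 63200); reducing, -19561 mod 63200 = 43639.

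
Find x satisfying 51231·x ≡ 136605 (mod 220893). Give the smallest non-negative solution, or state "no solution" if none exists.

First find gcd(51231, 220893):
220893 = 4×51231 + 15969
51231 = 3×15969 + 3324
15969 = 4×3324 + 2673
3324 = 1×2673 + 651
2673 = 4×651 + 69
651 = 9×69 + 30
69 = 2×30 + 9
30 = 3×9 + 3
9 = 3×3 + 0
gcd = 3 and 3 | 136605, so solutions exist. Divide through by 3: 17077x ≡ 45535 (mod 73631).
Now find 17077⁻¹ mod 73631:
73631 = 4·17077 + 5323
17077 = 3·5323 + 1108
5323 = 4·1108 + 891
1108 = 1·891 + 217
891 = 4·217 + 23
217 = 9·23 + 10
23 = 2·10 + 3
10 = 3·3 + 1
3 = 3·1 + 0
Back-substitute:
1 = 10 − 3·3
1 = −3·23 + 7·10
1 = 7·217 − 66·23
1 = −66·891 + 271·217
1 = 271·1108 − 337·891
1 = −337·5323 + 1619·1108
1 = 1619·17077 − 5194·5323
1 = −5194·73631 + 22395·17077
So 17077⁻¹ ≡ 22395 (mod 73631).
Then x ≡ 22395·45535 ≡ 40606 (mod 73631); the smallest non-negative solution is x = 40606.

40606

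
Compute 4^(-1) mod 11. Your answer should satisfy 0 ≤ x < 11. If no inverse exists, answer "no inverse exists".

Run Euclid on (11, 4):
11 = 2·4 + 3
4 = 1·3 + 1
3 = 3·1 + 0
The gcd is 1. Working backward:
1 = 4 − 3
1 = −11 + 3·4
So 4·3 ≡ 1 (mod 11).

3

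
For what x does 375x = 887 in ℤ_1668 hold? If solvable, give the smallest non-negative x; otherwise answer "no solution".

gcd(375, 1668):
1668 = 4*375 + 168
375 = 2*168 + 39
168 = 4*39 + 12
39 = 3*12 + 3
12 = 4*3 + 0
gcd = 3, but 3 ∤ 887, so the congruence has no solution.

no solution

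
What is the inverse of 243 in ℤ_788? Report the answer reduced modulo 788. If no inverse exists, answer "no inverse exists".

gcd(788, 243) by repeated division:
788 = 3·243 + 59
243 = 4·59 + 7
59 = 8·7 + 3
7 = 2·3 + 1
3 = 3·1 + 0
gcd = 1, so the inverse exists. Back-substitute:
1 = 7 − 2·3
1 = −2·59 + 17·7
1 = 17·243 − 70·59
1 = −70·788 + 227·243
So 243·227 ≡ 1 (mod 788).

227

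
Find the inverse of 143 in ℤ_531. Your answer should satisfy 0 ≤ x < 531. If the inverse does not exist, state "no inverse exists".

Extended Euclidean algorithm:
531 = 3×143 + 102
143 = 1×102 + 41
102 = 2×41 + 20
41 = 2×20 + 1
20 = 20×1 + 0
The gcd is 1. Working backward:
1 = 41 − 2·20
1 = −2·102 + 5·41
1 = 5·143 − 7·102
1 = −7·531 + 26·143
So 143·26 ≡ 1 (mod 531).

26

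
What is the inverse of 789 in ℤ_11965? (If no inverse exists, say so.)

gcd(11965, 789) by repeated division:
11965 = 15×789 + 130
789 = 6×130 + 9
130 = 14×9 + 4
9 = 2×4 + 1
4 = 4×1 + 0
Since gcd(789, 11965) = 1, back-substitute to write 1 as a combination:
1 = 9 − 2·4
1 = −2·130 + 29·9
1 = 29·789 − 176·130
1 = −176·11965 + 2669·789
So 789·2669 ≡ 1 (mod 11965).

2669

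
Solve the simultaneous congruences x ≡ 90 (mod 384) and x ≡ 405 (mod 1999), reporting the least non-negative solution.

342234

Write x = 90 + 384·k. Then 384·k ≡ 405 − 90 ≡ 315 (mod 1999).
Need 384⁻¹ mod 1999. Extended Euclid on (1999, 384):
1999 = 5*384 + 79
384 = 4*79 + 68
79 = 1*68 + 11
68 = 6*11 + 2
11 = 5*2 + 1
2 = 2*1 + 0
Back-substitute:
1 = 11 − 5·2
1 = −5·68 + 31·11
1 = 31·79 − 36·68
1 = −36·384 + 175·79
1 = 175·1999 − 911·384
384⁻¹ ≡ 1088 (mod 1999), so k ≡ 1088·315 ≡ 891 (mod 1999).
x = 90 + 384·891 = 342234.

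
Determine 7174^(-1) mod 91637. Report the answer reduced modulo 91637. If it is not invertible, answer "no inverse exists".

9925

Extended Euclidean algorithm:
91637 = 12*7174 + 5549
7174 = 1*5549 + 1625
5549 = 3*1625 + 674
1625 = 2*674 + 277
674 = 2*277 + 120
277 = 2*120 + 37
120 = 3*37 + 9
37 = 4*9 + 1
9 = 9*1 + 0
Since gcd(7174, 91637) = 1, back-substitute to write 1 as a combination:
1 = 37 − 4·9
1 = −4·120 + 13·37
1 = 13·277 − 30·120
1 = −30·674 + 73·277
1 = 73·1625 − 176·674
1 = −176·5549 + 601·1625
1 = 601·7174 − 777·5549
1 = −777·91637 + 9925·7174
So 7174·9925 ≡ 1 (mod 91637).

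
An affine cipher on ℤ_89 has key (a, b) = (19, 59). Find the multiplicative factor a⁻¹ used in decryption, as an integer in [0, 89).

Extended Euclidean algorithm:
89 = 4*19 + 13
19 = 1*13 + 6
13 = 2*6 + 1
6 = 6*1 + 0
Since gcd(19, 89) = 1, back-substitute to write 1 as a combination:
1 = 13 − 2·6
1 = −2·19 + 3·13
1 = 3·89 − 14·19
Thus 19·(-14) ≡ 1 (mod 89); reducing, -14 mod 89 = 75.

75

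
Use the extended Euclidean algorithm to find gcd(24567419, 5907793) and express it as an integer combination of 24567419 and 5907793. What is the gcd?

1

Repeated division:
24567419 = 4*5907793 + 936247
5907793 = 6*936247 + 290311
936247 = 3*290311 + 65314
290311 = 4*65314 + 29055
65314 = 2*29055 + 7204
29055 = 4*7204 + 239
7204 = 30*239 + 34
239 = 7*34 + 1
34 = 34*1 + 0
gcd(24567419, 5907793) = 1.
Express as a combination:
1 = 239 − 7·34
1 = −7·7204 + 211·239
1 = 211·29055 − 851·7204
1 = −851·65314 + 1913·29055
1 = 1913·290311 − 8503·65314
1 = −8503·936247 + 27422·290311
1 = 27422·5907793 − 173035·936247
1 = −173035·24567419 + 719562·5907793
So 1 = (-173035)·24567419 + (719562)·5907793.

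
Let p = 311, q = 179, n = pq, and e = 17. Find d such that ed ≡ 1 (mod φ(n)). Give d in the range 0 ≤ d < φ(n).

29213

φ(n) = (p−1)(q−1) = 310·178 = 55180.
Need d with 17·d ≡ 1 (mod 55180). Apply the extended Euclidean algorithm:
55180 = 3245*17 + 15
17 = 1*15 + 2
15 = 7*2 + 1
2 = 2*1 + 0
Back-substitute:
1 = 15 − 7·2
1 = −7·17 + 8·15
1 = 8·55180 − 25967·17
So 17·(-25967) ≡ 1 (mod 55180), hence d ≡ -25967 ≡ 29213 (mod 55180).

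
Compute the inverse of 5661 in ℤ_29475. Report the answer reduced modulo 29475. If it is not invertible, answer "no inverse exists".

Euclidean algorithm on 29475, 5661:
29475 = 5*5661 + 1170
5661 = 4*1170 + 981
1170 = 1*981 + 189
981 = 5*189 + 36
189 = 5*36 + 9
36 = 4*9 + 0
Since gcd = 9 > 1, 5661 is not a unit mod 29475.

no inverse exists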